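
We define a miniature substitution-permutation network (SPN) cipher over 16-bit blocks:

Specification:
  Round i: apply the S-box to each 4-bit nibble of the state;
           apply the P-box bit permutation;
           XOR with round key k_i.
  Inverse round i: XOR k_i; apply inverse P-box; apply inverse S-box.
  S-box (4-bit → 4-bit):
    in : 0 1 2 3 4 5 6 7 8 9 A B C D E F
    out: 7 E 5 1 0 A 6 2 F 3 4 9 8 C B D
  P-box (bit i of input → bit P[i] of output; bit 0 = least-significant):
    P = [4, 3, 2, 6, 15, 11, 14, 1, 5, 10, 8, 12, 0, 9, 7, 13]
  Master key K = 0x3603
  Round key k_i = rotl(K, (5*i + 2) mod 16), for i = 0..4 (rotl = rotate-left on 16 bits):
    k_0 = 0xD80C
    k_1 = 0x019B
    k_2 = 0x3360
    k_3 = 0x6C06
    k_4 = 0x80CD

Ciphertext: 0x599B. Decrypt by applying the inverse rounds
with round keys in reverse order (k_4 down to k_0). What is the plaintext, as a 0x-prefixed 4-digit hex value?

0xB1C1

s_0 = ciphertext = 0x599B
s_1 = InvRound(s_0, k_4) = 0x4D8F
s_2 = InvRound(s_1, k_3) = 0xFA47
s_3 = InvRound(s_2, k_2) = 0x328A
s_4 = InvRound(s_3, k_1) = 0xED43
s_5 = InvRound(s_4, k_0) = 0xB1C1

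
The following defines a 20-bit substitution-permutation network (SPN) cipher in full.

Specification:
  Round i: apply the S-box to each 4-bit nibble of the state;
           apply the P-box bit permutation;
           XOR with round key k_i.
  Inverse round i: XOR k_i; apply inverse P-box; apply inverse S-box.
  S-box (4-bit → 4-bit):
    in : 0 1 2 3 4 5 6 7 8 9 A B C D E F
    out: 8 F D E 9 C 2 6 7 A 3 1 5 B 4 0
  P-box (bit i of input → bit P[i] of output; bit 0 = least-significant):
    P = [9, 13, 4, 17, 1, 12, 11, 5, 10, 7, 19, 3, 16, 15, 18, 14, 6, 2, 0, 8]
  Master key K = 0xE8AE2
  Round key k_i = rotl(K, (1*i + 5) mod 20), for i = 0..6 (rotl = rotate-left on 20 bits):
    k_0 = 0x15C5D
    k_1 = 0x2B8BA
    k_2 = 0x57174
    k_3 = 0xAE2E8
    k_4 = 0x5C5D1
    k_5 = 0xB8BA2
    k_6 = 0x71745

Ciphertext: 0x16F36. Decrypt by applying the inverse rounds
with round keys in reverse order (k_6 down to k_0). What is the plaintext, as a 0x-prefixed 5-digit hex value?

s_0 = ciphertext = 0x16F36
s_1 = InvRound(s_0, k_6) = 0xC5F13
s_2 = InvRound(s_1, k_5) = 0xE1A95
s_3 = InvRound(s_2, k_4) = 0xDDC74
s_4 = InvRound(s_3, k_3) = 0x6CD71
s_5 = InvRound(s_4, k_2) = 0x7AB79
s_6 = InvRound(s_5, k_1) = 0x2C6AB
s_7 = InvRound(s_6, k_0) = 0xAA612

0xAA612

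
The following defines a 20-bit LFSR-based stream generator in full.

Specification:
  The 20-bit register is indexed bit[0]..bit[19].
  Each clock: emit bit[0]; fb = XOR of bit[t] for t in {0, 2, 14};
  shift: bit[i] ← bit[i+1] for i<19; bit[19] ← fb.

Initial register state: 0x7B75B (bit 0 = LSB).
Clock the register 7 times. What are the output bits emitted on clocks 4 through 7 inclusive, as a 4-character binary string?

reg_0 = 0x7B75B
clock 1: out=1, reg = 0xBDBAD
clock 2: out=1, reg = 0xDEDD6
clock 3: out=0, reg = 0x6F6EB
clock 4: out=1, reg = 0x37B75
clock 5: out=1, reg = 0x9BDBA
clock 6: out=0, reg = 0x4DEDD
clock 7: out=1, reg = 0xA6F6E

1101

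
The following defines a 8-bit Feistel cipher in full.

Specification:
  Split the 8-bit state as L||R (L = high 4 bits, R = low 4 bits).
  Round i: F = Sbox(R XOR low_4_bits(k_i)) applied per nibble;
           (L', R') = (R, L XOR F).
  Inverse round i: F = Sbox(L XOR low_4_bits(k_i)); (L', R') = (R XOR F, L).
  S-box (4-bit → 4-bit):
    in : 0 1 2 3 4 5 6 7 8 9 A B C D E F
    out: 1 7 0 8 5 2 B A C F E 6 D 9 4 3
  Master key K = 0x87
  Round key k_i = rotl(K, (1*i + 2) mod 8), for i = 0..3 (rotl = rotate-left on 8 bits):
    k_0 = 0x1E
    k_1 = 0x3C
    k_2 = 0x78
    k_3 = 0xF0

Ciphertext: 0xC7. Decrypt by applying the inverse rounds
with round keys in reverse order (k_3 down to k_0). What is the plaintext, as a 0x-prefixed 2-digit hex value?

0xEB

s_0 = ciphertext = 0xC7
s_1 = InvRound(s_0, k_3) = 0xAC
s_2 = InvRound(s_1, k_2) = 0xCA
s_3 = InvRound(s_2, k_1) = 0xBC
s_4 = InvRound(s_3, k_0) = 0xEB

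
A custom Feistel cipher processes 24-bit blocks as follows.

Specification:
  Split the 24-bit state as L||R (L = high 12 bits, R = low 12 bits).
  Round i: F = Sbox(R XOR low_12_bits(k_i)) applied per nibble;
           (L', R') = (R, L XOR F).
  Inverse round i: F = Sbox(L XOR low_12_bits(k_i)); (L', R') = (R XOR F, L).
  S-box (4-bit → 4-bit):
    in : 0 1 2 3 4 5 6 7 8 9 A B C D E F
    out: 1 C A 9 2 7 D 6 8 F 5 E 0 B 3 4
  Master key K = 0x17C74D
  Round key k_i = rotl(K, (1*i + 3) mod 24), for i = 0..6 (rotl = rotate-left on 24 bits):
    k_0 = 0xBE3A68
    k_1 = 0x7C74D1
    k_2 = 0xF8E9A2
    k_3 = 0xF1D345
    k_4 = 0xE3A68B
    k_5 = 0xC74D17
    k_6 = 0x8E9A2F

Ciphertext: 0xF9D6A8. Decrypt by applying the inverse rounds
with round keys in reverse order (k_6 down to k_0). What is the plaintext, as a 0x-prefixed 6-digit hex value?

s_0 = ciphertext = 0xF9D6A8
s_1 = InvRound(s_0, k_6) = 0x142F9D
s_2 = InvRound(s_1, k_5) = 0xFEA142
s_3 = InvRound(s_2, k_4) = 0xE9EFEA
s_4 = InvRound(s_3, k_3) = 0x454E9E
s_5 = InvRound(s_4, k_2) = 0x5D3454
s_6 = InvRound(s_5, k_1) = 0x84E5D3
s_7 = InvRound(s_6, k_0) = 0xF7E84E

0xF7E84E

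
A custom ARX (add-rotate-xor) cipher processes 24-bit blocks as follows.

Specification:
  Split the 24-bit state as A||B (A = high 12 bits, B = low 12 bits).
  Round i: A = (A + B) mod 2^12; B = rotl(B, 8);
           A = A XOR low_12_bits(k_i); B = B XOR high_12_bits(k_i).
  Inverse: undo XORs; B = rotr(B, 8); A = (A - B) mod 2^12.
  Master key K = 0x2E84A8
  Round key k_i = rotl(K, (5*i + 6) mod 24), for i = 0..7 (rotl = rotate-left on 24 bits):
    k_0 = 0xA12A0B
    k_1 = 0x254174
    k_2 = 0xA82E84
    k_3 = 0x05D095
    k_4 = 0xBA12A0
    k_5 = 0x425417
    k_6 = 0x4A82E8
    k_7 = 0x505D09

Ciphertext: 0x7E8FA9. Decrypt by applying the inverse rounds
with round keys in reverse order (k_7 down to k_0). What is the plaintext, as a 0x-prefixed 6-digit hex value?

s_0 = ciphertext = 0x7E8FA9
s_1 = InvRound(s_0, k_7) = 0x017ACA
s_2 = InvRound(s_1, k_6) = 0xCD162E
s_3 = InvRound(s_2, k_5) = 0x8140B2
s_4 = InvRound(s_3, k_4) = 0x97913B
s_5 = InvRound(s_4, k_3) = 0x38B661
s_6 = InvRound(s_5, k_2) = 0xED3E3C
s_7 = InvRound(s_6, k_1) = 0x91B68C
s_8 = InvRound(s_7, k_0) = 0x9249EC

0x9249EC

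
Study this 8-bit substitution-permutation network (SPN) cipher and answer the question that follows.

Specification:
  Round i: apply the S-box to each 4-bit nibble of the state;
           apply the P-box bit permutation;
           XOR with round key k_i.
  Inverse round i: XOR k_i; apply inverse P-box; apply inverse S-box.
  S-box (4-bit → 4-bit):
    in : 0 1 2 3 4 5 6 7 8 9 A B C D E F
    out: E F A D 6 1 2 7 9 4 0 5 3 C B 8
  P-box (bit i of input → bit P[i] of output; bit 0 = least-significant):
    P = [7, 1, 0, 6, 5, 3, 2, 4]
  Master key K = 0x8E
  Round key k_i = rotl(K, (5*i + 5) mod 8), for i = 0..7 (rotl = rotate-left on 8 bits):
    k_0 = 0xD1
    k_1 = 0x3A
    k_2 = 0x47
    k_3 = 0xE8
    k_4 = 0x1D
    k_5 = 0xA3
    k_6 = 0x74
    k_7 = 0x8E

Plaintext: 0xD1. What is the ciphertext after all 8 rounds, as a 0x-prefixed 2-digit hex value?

s_0 = plaintext = 0xD1
s_1 = Round(s_0, k_0) = 0x06
s_2 = Round(s_1, k_1) = 0x24
s_3 = Round(s_2, k_2) = 0x5C
s_4 = Round(s_3, k_3) = 0x4A
s_5 = Round(s_4, k_4) = 0x11
s_6 = Round(s_5, k_5) = 0x5C
s_7 = Round(s_6, k_6) = 0xD6
s_8 = Round(s_7, k_7) = 0x98

0x98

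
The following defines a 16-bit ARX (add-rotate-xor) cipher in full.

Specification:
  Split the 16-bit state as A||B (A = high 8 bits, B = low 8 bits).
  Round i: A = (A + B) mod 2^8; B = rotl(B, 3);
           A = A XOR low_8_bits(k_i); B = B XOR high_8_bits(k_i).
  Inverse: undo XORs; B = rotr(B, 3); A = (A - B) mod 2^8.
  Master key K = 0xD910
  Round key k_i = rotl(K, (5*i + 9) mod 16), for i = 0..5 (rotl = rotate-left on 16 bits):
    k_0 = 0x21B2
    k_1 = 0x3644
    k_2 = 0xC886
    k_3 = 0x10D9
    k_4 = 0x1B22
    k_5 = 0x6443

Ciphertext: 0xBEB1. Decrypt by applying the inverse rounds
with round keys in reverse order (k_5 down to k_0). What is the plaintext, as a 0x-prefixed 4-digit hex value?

0xA6DA

s_0 = ciphertext = 0xBEB1
s_1 = InvRound(s_0, k_5) = 0x43BA
s_2 = InvRound(s_1, k_4) = 0x2D34
s_3 = InvRound(s_2, k_3) = 0x7084
s_4 = InvRound(s_3, k_2) = 0x6D89
s_5 = InvRound(s_4, k_1) = 0x32F7
s_6 = InvRound(s_5, k_0) = 0xA6DA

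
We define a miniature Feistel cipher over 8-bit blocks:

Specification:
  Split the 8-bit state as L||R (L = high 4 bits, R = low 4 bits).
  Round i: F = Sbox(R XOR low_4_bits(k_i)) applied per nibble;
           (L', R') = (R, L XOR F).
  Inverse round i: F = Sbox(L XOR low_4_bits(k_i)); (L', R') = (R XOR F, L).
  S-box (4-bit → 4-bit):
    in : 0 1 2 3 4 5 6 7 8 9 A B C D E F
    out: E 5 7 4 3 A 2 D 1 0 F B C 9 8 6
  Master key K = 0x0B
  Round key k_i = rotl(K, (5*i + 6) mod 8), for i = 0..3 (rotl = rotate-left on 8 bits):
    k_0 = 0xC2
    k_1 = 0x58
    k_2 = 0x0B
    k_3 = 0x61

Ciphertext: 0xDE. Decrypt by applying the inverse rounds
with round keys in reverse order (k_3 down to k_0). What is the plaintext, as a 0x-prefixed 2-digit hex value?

0x28

s_0 = ciphertext = 0xDE
s_1 = InvRound(s_0, k_3) = 0x2D
s_2 = InvRound(s_1, k_2) = 0xD2
s_3 = InvRound(s_2, k_1) = 0x8D
s_4 = InvRound(s_3, k_0) = 0x28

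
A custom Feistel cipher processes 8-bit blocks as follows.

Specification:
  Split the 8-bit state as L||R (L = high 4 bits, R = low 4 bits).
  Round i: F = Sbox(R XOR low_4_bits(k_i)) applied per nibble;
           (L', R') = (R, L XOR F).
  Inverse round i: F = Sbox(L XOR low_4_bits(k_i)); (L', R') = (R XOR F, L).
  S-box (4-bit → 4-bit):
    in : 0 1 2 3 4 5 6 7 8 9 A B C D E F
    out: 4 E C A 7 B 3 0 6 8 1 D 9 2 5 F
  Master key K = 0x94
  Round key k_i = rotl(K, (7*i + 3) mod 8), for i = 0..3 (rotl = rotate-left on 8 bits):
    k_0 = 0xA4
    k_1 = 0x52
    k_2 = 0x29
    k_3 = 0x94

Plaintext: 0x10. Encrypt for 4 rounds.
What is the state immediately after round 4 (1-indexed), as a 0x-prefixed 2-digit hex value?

0x37

s_0 = plaintext = 0x10
s_1 = Round(s_0, k_0) = 0x06
s_2 = Round(s_1, k_1) = 0x67
s_3 = Round(s_2, k_2) = 0x73
s_4 = Round(s_3, k_3) = 0x37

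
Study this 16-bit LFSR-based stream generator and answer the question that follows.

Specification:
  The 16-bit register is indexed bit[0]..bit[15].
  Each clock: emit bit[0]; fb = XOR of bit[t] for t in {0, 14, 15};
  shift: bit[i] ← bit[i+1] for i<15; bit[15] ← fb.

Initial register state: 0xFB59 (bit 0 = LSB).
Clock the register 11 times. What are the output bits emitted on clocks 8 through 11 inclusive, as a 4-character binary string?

reg_0 = 0xFB59
clock 1: out=1, reg = 0xFDAC
clock 2: out=0, reg = 0x7ED6
clock 3: out=0, reg = 0xBF6B
clock 4: out=1, reg = 0x5FB5
clock 5: out=1, reg = 0x2FDA
clock 6: out=0, reg = 0x17ED
clock 7: out=1, reg = 0x8BF6
clock 8: out=0, reg = 0xC5FB
clock 9: out=1, reg = 0xE2FD
clock 10: out=1, reg = 0xF17E
clock 11: out=0, reg = 0x78BF

0110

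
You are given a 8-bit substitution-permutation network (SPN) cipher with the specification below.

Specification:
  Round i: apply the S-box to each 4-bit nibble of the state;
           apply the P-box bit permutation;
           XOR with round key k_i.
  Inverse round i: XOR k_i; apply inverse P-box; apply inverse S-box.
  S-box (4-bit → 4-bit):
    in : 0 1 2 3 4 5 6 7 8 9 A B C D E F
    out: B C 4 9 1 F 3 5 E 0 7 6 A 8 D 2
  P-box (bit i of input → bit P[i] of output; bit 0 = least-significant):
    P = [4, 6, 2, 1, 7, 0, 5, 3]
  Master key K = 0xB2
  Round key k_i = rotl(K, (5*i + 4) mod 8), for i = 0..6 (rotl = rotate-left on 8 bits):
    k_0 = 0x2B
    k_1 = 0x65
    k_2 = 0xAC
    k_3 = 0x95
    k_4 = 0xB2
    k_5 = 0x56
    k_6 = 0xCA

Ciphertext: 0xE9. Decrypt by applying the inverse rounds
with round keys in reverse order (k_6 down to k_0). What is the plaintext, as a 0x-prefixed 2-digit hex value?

0x74

s_0 = ciphertext = 0xE9
s_1 = InvRound(s_0, k_6) = 0xBD
s_2 = InvRound(s_1, k_5) = 0x5C
s_3 = InvRound(s_2, k_4) = 0xE8
s_4 = InvRound(s_3, k_3) = 0x8A
s_5 = InvRound(s_4, k_2) = 0x21
s_6 = InvRound(s_5, k_1) = 0x9B
s_7 = InvRound(s_6, k_0) = 0x74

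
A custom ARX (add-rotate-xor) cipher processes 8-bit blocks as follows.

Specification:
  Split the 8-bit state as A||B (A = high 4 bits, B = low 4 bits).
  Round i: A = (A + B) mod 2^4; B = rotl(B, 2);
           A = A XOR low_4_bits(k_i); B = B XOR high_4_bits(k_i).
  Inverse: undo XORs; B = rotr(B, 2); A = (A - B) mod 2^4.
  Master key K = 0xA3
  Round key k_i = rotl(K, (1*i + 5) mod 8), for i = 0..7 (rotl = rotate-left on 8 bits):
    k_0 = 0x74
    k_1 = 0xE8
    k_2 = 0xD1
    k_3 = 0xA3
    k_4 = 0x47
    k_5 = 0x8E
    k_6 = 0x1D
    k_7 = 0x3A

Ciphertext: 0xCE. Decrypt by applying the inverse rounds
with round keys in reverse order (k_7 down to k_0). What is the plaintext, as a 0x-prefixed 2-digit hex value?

s_0 = ciphertext = 0xCE
s_1 = InvRound(s_0, k_7) = 0xF7
s_2 = InvRound(s_1, k_6) = 0x99
s_3 = InvRound(s_2, k_5) = 0x34
s_4 = InvRound(s_3, k_4) = 0x40
s_5 = InvRound(s_4, k_3) = 0xDA
s_6 = InvRound(s_5, k_2) = 0xFD
s_7 = InvRound(s_6, k_1) = 0xBC
s_8 = InvRound(s_7, k_0) = 0x1E

0x1E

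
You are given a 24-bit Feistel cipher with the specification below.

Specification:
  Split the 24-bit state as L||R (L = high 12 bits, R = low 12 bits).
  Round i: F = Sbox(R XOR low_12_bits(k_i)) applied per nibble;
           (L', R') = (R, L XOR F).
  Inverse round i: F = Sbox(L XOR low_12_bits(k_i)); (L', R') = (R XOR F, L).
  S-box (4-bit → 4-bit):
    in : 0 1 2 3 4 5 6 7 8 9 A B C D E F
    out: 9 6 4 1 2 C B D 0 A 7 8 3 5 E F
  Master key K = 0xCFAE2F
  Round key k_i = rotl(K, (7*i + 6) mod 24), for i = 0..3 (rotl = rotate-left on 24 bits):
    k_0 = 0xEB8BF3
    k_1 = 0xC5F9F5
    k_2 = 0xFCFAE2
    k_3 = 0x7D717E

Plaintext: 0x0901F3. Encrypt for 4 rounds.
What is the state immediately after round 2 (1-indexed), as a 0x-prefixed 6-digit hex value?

s_0 = plaintext = 0x0901F3
s_1 = Round(s_0, k_0) = 0x1F3709
s_2 = Round(s_1, k_1) = 0x709F00
s_3 = Round(s_2, k_2) = 0xF00BED
s_4 = Round(s_3, k_3) = 0xBED8A1

0x709F00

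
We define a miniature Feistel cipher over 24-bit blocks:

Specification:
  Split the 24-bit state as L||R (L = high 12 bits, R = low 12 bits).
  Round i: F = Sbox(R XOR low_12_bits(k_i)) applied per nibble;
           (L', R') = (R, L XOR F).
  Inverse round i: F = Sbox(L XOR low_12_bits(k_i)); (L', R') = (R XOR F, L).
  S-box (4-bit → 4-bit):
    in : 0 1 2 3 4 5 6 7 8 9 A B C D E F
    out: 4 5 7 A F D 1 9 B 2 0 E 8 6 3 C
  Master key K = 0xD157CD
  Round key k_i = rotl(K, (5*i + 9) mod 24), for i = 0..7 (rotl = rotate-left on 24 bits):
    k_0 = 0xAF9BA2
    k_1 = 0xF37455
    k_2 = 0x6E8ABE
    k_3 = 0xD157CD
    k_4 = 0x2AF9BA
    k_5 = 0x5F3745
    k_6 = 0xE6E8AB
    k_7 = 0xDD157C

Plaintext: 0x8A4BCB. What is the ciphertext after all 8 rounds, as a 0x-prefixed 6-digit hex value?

s_0 = plaintext = 0x8A4BCB
s_1 = Round(s_0, k_0) = 0xBCBCB6
s_2 = Round(s_1, k_1) = 0xCB60F1
s_3 = Round(s_2, k_2) = 0x0F1C4A
s_4 = Round(s_3, k_3) = 0xC4AE48
s_5 = Round(s_4, k_4) = 0xE4858D
s_6 = Round(s_5, k_5) = 0x58D9C3
s_7 = Round(s_6, k_6) = 0x9C3096
s_8 = Round(s_7, k_7) = 0x0964F3

0x0964F3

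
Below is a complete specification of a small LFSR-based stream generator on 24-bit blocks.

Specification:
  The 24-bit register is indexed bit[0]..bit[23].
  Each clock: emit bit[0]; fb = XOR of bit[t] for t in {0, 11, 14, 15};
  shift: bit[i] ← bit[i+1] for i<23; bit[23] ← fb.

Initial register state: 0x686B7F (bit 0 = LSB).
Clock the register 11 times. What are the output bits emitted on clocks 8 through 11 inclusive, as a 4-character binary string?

0110

reg_0 = 0x686B7F
clock 1: out=1, reg = 0xB435BF
clock 2: out=1, reg = 0xDA1ADF
clock 3: out=1, reg = 0x6D0D6F
clock 4: out=1, reg = 0x3686B7
clock 5: out=1, reg = 0x1B435B
clock 6: out=1, reg = 0x0DA1AD
clock 7: out=1, reg = 0x06D0D6
clock 8: out=0, reg = 0x03686B
clock 9: out=1, reg = 0x81B435
clock 10: out=1, reg = 0x40DA1A
clock 11: out=0, reg = 0xA06D0D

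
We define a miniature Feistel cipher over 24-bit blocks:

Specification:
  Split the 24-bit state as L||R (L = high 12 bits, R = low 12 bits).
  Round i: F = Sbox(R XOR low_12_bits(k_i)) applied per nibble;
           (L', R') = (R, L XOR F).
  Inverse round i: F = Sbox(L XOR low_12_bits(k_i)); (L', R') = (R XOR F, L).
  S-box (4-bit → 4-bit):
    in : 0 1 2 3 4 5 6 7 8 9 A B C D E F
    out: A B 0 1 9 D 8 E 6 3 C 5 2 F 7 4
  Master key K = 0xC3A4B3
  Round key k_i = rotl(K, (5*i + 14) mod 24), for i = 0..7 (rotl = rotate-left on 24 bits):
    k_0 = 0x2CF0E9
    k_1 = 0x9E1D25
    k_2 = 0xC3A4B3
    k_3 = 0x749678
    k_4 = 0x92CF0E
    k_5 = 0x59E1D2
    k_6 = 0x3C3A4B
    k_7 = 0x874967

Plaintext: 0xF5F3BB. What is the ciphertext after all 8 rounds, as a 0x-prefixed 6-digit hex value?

s_0 = plaintext = 0xF5F3BB
s_1 = Round(s_0, k_0) = 0x3BBE8F
s_2 = Round(s_1, k_1) = 0xE8F277
s_3 = Round(s_2, k_2) = 0x2776A6
s_4 = Round(s_3, k_3) = 0x6A6880
s_5 = Round(s_4, k_4) = 0x8808C1
s_6 = Round(s_5, k_5) = 0x8C1B31
s_7 = Round(s_6, k_6) = 0xB3132D
s_8 = Round(s_7, k_7) = 0x32D7AD

0x32D7AD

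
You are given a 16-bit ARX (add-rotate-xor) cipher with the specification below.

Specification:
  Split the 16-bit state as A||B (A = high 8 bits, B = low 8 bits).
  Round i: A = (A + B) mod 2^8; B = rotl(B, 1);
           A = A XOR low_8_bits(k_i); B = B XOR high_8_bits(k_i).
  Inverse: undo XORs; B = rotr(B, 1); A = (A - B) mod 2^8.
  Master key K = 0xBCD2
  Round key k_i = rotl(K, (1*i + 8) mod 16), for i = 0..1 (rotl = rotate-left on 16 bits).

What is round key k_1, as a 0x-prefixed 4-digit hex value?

K = 0xBCD2
k_0 = rotl(K, (1*0+8) mod 16) = rotl(K, 8) = 0xD2BC
k_1 = rotl(K, (1*1+8) mod 16) = rotl(K, 9) = 0xA579

0xA579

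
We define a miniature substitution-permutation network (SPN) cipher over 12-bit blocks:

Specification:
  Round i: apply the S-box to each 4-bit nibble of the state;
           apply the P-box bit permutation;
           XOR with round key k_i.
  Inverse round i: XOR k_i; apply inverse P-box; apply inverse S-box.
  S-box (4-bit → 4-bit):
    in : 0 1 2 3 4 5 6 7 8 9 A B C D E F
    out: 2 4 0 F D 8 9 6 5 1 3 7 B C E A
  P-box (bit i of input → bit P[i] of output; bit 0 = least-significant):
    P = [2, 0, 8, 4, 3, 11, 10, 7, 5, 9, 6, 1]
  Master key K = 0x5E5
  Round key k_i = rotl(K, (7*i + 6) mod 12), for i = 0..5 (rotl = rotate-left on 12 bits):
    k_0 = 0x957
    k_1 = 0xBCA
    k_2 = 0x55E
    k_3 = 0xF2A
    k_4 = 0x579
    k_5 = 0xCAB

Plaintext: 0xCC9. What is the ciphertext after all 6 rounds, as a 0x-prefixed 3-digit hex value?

s_0 = plaintext = 0xCC9
s_1 = Round(s_0, k_0) = 0x3F9
s_2 = Round(s_1, k_1) = 0x12C
s_3 = Round(s_2, k_2) = 0x50B
s_4 = Round(s_3, k_3) = 0x62D
s_5 = Round(s_4, k_4) = 0x44B
s_6 = Round(s_5, k_5) = 0x944

0x944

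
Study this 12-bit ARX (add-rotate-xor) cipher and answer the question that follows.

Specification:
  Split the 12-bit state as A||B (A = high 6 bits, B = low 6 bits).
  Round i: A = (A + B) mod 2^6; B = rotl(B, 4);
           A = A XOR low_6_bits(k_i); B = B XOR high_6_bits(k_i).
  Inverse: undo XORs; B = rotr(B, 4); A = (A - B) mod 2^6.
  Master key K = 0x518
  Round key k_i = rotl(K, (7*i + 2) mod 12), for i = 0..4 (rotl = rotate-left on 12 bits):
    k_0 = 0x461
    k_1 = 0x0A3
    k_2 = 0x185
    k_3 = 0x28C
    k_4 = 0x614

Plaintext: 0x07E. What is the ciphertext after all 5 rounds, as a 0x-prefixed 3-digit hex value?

0xCCF

s_0 = plaintext = 0x07E
s_1 = Round(s_0, k_0) = 0x7BE
s_2 = Round(s_1, k_1) = 0xFED
s_3 = Round(s_2, k_2) = 0xA5D
s_4 = Round(s_3, k_3) = 0x29D
s_5 = Round(s_4, k_4) = 0xCCF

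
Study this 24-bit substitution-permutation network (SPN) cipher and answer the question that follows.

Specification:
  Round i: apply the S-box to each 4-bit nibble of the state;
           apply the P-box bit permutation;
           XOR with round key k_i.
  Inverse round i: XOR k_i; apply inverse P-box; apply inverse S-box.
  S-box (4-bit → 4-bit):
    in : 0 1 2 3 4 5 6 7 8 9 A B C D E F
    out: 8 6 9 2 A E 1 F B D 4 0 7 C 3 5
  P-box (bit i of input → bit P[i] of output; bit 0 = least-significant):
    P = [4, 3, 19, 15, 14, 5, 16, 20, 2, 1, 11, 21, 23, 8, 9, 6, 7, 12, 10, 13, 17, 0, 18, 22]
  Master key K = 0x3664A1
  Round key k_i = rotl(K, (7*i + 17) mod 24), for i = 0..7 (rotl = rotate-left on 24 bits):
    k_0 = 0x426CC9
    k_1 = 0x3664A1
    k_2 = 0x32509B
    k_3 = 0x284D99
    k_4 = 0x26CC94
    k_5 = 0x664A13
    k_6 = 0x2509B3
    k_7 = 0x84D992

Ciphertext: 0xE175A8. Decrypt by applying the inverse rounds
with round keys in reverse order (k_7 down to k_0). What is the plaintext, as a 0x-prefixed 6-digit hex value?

0x5B2066

s_0 = ciphertext = 0xE175A8
s_1 = InvRound(s_0, k_7) = 0xDDB518
s_2 = InvRound(s_1, k_6) = 0x476545
s_3 = InvRound(s_2, k_5) = 0xBD57A6
s_4 = InvRound(s_3, k_4) = 0x63C159
s_5 = InvRound(s_4, k_3) = 0x2F0AAD
s_6 = InvRound(s_5, k_2) = 0xA3AC7F
s_7 = InvRound(s_6, k_1) = 0xA62C98
s_8 = InvRound(s_7, k_0) = 0x5B2066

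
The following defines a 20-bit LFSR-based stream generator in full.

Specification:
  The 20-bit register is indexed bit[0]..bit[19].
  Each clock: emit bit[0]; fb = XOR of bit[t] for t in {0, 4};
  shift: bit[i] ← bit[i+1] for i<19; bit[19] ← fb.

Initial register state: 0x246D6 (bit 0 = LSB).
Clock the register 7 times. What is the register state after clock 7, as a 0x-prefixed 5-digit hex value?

reg_0 = 0x246D6
clock 1: out=0, reg = 0x9236B
clock 2: out=1, reg = 0xC91B5
clock 3: out=1, reg = 0x648DA
clock 4: out=0, reg = 0xB246D
clock 5: out=1, reg = 0xD9236
clock 6: out=0, reg = 0xEC91B
clock 7: out=1, reg = 0x7648D

0x7648D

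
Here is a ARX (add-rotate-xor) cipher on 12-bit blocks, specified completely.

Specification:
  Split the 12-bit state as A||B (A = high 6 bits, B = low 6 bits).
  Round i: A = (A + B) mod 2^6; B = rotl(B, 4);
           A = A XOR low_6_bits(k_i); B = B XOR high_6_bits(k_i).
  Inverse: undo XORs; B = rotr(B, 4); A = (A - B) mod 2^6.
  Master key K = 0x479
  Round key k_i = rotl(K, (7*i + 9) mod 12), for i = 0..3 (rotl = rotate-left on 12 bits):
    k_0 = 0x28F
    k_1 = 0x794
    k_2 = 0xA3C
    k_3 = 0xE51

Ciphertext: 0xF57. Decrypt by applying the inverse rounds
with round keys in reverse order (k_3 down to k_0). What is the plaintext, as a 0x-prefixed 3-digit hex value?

s_0 = ciphertext = 0xF57
s_1 = InvRound(s_0, k_3) = 0xCBA
s_2 = InvRound(s_1, k_2) = 0x149
s_3 = InvRound(s_2, k_1) = 0xD1D
s_4 = InvRound(s_3, k_0) = 0x79D

0x79D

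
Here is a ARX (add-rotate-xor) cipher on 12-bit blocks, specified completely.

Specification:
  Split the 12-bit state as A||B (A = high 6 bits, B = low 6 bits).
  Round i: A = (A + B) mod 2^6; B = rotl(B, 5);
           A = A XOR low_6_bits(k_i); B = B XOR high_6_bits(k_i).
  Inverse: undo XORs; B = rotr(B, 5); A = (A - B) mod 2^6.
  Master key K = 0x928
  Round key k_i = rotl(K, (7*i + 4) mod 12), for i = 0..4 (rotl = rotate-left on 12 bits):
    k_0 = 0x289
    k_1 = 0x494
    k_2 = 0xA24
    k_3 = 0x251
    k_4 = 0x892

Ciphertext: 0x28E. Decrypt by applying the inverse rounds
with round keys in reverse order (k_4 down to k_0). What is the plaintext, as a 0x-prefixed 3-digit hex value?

s_0 = ciphertext = 0x28E
s_1 = InvRound(s_0, k_4) = 0xFD9
s_2 = InvRound(s_1, k_3) = 0x3A0
s_3 = InvRound(s_2, k_2) = 0x690
s_4 = InvRound(s_3, k_1) = 0x284
s_5 = InvRound(s_4, k_0) = 0x9DC

0x9DC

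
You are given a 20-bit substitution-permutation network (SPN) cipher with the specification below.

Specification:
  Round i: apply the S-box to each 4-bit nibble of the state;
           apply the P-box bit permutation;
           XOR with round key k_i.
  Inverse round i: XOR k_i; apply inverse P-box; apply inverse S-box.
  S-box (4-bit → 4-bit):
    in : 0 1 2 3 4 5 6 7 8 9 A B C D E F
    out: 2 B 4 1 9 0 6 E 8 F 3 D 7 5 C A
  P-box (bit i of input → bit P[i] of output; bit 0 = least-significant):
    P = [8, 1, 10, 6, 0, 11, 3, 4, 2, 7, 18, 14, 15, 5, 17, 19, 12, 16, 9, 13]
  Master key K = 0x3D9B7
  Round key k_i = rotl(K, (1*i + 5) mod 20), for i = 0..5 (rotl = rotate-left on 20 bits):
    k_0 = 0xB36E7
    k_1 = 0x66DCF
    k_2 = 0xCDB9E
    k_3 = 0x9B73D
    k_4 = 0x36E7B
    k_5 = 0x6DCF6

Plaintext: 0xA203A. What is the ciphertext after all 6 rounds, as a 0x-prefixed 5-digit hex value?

0xE2870

s_0 = plaintext = 0xA203A
s_1 = Round(s_0, k_0) = 0x82764
s_2 = Round(s_1, k_1) = 0x00407
s_3 = Round(s_2, k_2) = 0xD97F8
s_4 = Round(s_3, k_3) = 0x76DCD
s_5 = Round(s_4, k_4) = 0x44156
s_6 = Round(s_5, k_5) = 0xE2870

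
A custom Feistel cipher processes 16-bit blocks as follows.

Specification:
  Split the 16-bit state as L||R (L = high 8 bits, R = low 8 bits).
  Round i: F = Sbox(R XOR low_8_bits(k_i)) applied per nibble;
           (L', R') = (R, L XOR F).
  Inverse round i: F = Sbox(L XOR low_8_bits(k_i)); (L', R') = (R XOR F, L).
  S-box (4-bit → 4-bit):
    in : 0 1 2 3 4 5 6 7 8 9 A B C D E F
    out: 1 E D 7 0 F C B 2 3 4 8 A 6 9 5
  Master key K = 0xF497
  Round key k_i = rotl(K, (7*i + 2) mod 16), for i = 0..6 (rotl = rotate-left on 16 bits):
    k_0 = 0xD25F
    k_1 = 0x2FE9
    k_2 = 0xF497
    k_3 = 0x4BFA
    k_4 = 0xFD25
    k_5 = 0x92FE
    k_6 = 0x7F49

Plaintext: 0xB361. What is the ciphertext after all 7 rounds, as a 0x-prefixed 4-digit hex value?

0x7675

s_0 = plaintext = 0xB361
s_1 = Round(s_0, k_0) = 0x61CA
s_2 = Round(s_1, k_1) = 0xCAB6
s_3 = Round(s_2, k_2) = 0xB614
s_4 = Round(s_3, k_3) = 0x142F
s_5 = Round(s_4, k_4) = 0x2F00
s_6 = Round(s_5, k_5) = 0x0076
s_7 = Round(s_6, k_6) = 0x7675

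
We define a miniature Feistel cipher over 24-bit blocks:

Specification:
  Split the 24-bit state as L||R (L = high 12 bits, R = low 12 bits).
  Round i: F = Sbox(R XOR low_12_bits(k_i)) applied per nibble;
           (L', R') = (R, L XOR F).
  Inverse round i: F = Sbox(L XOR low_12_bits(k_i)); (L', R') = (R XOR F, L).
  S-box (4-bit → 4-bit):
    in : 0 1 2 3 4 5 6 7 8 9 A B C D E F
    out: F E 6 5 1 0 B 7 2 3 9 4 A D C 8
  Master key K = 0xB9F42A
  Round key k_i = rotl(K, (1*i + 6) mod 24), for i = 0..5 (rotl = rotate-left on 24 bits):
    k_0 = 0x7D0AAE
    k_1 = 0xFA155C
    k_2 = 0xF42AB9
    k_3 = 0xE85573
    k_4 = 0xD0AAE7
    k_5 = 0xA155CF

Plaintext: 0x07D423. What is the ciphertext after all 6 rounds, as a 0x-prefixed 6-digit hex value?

s_0 = plaintext = 0x07D423
s_1 = Round(s_0, k_0) = 0x423C50
s_2 = Round(s_1, k_1) = 0xC507D9
s_3 = Round(s_2, k_2) = 0x7D91EF
s_4 = Round(s_3, k_3) = 0x1EF6E3
s_5 = Round(s_4, k_4) = 0x6E3B1E
s_6 = Round(s_5, k_5) = 0xB1EA3D

0xB1EA3D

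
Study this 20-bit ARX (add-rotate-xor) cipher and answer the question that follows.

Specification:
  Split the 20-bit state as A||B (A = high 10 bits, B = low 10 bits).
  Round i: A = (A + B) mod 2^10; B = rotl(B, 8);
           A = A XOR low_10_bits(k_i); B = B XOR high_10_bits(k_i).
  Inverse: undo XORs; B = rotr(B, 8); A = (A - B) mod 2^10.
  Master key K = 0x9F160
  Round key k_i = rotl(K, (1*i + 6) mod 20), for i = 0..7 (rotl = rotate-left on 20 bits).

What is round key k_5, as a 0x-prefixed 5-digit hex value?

0xB04F8

K = 0x9F160
k_0 = rotl(K, (1*0+6) mod 20) = rotl(K, 6) = 0xC5827
k_1 = rotl(K, (1*1+6) mod 20) = rotl(K, 7) = 0x8B04F
k_2 = rotl(K, (1*2+6) mod 20) = rotl(K, 8) = 0x1609F
k_3 = rotl(K, (1*3+6) mod 20) = rotl(K, 9) = 0x2C13E
k_4 = rotl(K, (1*4+6) mod 20) = rotl(K, 10) = 0x5827C
k_5 = rotl(K, (1*5+6) mod 20) = rotl(K, 11) = 0xB04F8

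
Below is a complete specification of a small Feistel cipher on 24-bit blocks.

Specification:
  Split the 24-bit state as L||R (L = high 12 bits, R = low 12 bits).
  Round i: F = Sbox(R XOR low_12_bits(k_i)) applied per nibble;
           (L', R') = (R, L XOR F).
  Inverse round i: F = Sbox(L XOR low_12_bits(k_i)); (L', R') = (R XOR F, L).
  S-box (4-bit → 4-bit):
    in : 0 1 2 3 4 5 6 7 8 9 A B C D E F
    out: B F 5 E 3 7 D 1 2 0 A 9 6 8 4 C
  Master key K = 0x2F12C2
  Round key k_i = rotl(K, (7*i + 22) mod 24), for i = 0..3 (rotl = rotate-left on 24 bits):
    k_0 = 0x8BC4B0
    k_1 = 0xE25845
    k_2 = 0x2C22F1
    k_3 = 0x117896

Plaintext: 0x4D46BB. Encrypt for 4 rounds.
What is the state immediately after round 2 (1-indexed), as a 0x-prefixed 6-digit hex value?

s_0 = plaintext = 0x4D46BB
s_1 = Round(s_0, k_0) = 0x6BB16D
s_2 = Round(s_1, k_1) = 0x16D6E9
s_3 = Round(s_2, k_2) = 0x6E929F
s_4 = Round(s_3, k_3) = 0x29FC59

0x16D6E9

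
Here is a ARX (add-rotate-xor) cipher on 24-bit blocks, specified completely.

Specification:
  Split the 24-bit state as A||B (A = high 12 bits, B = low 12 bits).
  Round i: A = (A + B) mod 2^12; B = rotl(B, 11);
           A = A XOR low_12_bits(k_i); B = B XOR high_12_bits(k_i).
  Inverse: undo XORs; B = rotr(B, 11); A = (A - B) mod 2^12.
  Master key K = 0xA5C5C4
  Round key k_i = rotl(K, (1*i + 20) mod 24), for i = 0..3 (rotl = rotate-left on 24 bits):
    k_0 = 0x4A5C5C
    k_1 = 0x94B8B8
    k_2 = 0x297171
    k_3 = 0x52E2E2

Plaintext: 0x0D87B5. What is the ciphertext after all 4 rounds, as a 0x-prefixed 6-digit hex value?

0x678DD8

s_0 = plaintext = 0x0D87B5
s_1 = Round(s_0, k_0) = 0x4D1F7F
s_2 = Round(s_1, k_1) = 0xCE86F4
s_3 = Round(s_2, k_2) = 0x2AD1ED
s_4 = Round(s_3, k_3) = 0x678DD8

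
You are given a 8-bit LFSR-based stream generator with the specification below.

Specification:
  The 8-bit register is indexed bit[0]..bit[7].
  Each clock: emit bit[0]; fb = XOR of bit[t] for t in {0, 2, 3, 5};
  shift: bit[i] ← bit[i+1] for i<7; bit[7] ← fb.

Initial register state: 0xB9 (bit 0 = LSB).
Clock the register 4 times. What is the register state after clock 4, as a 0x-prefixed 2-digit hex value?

0xDB

reg_0 = 0xB9
clock 1: out=1, reg = 0xDC
clock 2: out=0, reg = 0x6E
clock 3: out=0, reg = 0xB7
clock 4: out=1, reg = 0xDB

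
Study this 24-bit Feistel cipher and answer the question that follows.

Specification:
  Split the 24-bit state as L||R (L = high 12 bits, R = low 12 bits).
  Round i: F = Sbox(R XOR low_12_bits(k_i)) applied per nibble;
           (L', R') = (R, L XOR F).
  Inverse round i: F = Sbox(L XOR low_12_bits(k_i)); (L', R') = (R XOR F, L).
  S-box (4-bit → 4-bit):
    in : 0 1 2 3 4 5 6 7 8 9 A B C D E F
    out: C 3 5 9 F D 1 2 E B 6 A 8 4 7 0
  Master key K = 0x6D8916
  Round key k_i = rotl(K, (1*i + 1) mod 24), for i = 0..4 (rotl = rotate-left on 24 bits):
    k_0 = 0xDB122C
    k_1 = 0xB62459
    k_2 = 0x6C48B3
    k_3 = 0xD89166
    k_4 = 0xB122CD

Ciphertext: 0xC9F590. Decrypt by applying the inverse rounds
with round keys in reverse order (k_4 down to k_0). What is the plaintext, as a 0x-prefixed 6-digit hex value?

s_0 = ciphertext = 0xC9F590
s_1 = InvRound(s_0, k_4) = 0x245C9F
s_2 = InvRound(s_1, k_3) = 0x5C6245
s_3 = InvRound(s_2, k_2) = 0x6685C6
s_4 = InvRound(s_3, k_1) = 0x055668
s_5 = InvRound(s_4, k_0) = 0x343055

0x343055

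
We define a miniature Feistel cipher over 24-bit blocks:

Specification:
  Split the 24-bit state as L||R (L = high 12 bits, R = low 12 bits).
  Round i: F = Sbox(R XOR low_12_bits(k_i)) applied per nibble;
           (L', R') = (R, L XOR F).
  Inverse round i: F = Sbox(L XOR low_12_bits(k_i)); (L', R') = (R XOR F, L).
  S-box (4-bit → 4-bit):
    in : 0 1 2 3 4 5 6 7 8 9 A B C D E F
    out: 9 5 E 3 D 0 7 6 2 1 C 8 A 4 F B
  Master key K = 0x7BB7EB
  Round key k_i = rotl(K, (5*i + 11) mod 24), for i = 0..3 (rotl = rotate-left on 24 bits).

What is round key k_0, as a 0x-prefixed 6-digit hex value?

0xBF5BDD

K = 0x7BB7EB
k_0 = rotl(K, (5*0+11) mod 24) = rotl(K, 11) = 0xBF5BDD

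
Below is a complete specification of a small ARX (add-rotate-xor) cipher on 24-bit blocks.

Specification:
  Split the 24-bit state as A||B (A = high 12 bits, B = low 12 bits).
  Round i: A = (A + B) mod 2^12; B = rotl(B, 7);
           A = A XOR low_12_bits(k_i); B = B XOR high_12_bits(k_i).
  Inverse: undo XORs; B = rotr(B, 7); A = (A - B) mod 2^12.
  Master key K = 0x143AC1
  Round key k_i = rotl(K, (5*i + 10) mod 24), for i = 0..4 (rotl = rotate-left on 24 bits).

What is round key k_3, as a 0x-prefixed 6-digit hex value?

0x287582

K = 0x143AC1
k_0 = rotl(K, (5*0+10) mod 24) = rotl(K, 10) = 0xEB0450
k_1 = rotl(K, (5*1+10) mod 24) = rotl(K, 15) = 0x608A1D
k_2 = rotl(K, (5*2+10) mod 24) = rotl(K, 20) = 0x1143AC
k_3 = rotl(K, (5*3+10) mod 24) = rotl(K, 1) = 0x287582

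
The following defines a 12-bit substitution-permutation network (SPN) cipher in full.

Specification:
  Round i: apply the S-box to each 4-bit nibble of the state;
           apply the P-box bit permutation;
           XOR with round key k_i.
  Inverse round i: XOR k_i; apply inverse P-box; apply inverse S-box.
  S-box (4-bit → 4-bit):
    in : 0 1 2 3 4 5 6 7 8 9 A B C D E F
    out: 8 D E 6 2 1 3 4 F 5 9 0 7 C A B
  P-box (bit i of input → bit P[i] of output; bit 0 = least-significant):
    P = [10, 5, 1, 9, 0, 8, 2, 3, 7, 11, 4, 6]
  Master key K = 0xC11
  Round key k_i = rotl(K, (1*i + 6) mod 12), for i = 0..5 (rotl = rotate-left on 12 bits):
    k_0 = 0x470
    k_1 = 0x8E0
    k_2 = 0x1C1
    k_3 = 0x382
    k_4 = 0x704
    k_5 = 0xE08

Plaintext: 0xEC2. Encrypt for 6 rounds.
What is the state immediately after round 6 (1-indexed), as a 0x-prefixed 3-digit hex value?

s_0 = plaintext = 0xEC2
s_1 = Round(s_0, k_0) = 0xF17
s_2 = Round(s_1, k_1) = 0x02F
s_3 = Round(s_2, k_2) = 0x6AD
s_4 = Round(s_3, k_3) = 0x909
s_5 = Round(s_4, k_4) = 0x39E
s_6 = Round(s_5, k_5) = 0x43D

0x43D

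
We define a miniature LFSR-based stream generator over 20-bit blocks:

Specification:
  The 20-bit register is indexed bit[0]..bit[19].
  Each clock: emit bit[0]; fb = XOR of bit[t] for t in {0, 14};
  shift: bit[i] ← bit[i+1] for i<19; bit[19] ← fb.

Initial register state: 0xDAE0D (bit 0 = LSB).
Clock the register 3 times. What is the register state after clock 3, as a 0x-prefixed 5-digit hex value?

0x7B5C1

reg_0 = 0xDAE0D
clock 1: out=1, reg = 0xED706
clock 2: out=0, reg = 0xF6B83
clock 3: out=1, reg = 0x7B5C1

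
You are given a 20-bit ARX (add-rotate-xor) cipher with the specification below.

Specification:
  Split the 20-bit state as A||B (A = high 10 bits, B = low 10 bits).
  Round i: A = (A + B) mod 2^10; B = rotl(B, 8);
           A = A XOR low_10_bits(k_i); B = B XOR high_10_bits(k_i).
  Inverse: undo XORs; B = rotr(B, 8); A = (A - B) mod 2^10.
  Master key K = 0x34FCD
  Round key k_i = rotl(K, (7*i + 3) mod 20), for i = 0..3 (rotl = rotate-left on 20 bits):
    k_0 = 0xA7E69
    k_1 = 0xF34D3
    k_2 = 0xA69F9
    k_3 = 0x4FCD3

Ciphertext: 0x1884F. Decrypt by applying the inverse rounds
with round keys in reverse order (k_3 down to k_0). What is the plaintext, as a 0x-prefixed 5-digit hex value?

0x20854

s_0 = ciphertext = 0x1884F
s_1 = InvRound(s_0, k_3) = 0xBC1C1
s_2 = InvRound(s_1, k_2) = 0x6696F
s_3 = InvRound(s_2, k_1) = 0xAFE8A
s_4 = InvRound(s_3, k_0) = 0x20854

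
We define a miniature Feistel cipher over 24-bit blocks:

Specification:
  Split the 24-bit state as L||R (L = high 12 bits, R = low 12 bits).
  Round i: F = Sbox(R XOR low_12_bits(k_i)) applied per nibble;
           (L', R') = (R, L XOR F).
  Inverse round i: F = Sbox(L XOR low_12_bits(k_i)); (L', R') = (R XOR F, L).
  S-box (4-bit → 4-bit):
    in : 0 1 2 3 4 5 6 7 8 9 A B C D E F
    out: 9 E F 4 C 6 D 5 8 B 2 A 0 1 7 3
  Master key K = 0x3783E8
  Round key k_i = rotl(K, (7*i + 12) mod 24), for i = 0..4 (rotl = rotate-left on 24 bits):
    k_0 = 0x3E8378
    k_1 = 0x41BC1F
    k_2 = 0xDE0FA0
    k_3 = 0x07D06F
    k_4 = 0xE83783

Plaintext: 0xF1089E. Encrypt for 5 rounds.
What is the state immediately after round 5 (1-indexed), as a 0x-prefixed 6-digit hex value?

0x5D1ADC

s_0 = plaintext = 0xF1089E
s_1 = Round(s_0, k_0) = 0x89E56D
s_2 = Round(s_1, k_1) = 0x56D3C1
s_3 = Round(s_2, k_2) = 0x3C15B3
s_4 = Round(s_3, k_3) = 0x5B35D1
s_5 = Round(s_4, k_4) = 0x5D1ADC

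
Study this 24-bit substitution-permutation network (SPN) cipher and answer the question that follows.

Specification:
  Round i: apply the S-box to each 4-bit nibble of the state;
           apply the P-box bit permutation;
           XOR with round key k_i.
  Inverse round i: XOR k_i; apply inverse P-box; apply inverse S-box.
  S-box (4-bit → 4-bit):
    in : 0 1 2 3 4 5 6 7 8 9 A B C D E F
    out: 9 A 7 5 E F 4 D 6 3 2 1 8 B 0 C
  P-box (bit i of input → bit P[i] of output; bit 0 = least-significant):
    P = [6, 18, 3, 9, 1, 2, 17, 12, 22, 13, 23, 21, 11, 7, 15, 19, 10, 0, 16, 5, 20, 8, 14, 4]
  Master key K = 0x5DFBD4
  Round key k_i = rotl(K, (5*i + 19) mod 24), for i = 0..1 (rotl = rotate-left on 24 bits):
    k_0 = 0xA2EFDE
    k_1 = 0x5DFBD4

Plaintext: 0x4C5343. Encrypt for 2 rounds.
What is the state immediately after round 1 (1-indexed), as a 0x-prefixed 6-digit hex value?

0x683622

s_0 = plaintext = 0x4C5343
s_1 = Round(s_0, k_0) = 0x683622
s_2 = Round(s_1, k_1) = 0xDA339B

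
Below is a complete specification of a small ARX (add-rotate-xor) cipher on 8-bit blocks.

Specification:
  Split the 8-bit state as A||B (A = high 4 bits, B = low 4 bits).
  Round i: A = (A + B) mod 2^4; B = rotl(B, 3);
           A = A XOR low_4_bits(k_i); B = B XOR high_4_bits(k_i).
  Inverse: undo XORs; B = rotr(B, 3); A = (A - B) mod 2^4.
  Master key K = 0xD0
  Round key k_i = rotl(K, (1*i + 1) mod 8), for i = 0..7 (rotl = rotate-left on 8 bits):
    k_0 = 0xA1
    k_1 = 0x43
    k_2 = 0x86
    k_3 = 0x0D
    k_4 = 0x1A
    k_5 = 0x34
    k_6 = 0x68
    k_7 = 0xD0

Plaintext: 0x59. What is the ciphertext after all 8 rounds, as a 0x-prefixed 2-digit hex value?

s_0 = plaintext = 0x59
s_1 = Round(s_0, k_0) = 0xF6
s_2 = Round(s_1, k_1) = 0x67
s_3 = Round(s_2, k_2) = 0xB3
s_4 = Round(s_3, k_3) = 0x39
s_5 = Round(s_4, k_4) = 0x6D
s_6 = Round(s_5, k_5) = 0x7D
s_7 = Round(s_6, k_6) = 0xC8
s_8 = Round(s_7, k_7) = 0x49

0x49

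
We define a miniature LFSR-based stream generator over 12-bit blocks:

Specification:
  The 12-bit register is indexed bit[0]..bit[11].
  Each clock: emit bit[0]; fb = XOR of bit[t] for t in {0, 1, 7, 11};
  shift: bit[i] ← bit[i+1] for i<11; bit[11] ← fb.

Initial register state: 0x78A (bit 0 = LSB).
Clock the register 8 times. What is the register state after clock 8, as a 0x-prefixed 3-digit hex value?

reg_0 = 0x78A
clock 1: out=0, reg = 0x3C5
clock 2: out=1, reg = 0x1E2
clock 3: out=0, reg = 0x0F1
clock 4: out=1, reg = 0x078
clock 5: out=0, reg = 0x03C
clock 6: out=0, reg = 0x01E
clock 7: out=0, reg = 0x80F
clock 8: out=1, reg = 0xC07

0xC07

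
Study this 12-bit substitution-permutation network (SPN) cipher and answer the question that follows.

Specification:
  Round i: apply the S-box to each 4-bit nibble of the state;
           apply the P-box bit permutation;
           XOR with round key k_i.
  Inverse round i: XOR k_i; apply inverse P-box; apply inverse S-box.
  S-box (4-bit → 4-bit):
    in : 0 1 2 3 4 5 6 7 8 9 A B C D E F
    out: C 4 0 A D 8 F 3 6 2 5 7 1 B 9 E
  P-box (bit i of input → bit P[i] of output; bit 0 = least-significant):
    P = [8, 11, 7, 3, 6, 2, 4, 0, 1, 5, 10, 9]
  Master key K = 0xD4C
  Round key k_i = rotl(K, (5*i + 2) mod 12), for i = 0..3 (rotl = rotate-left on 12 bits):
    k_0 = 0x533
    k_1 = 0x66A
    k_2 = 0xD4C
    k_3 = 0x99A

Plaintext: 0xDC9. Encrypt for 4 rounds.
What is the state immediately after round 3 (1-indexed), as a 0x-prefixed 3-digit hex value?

s_0 = plaintext = 0xDC9
s_1 = Round(s_0, k_0) = 0xF51
s_2 = Round(s_1, k_1) = 0x0CB
s_3 = Round(s_2, k_2) = 0x28C
s_4 = Round(s_3, k_3) = 0x88E

0x28C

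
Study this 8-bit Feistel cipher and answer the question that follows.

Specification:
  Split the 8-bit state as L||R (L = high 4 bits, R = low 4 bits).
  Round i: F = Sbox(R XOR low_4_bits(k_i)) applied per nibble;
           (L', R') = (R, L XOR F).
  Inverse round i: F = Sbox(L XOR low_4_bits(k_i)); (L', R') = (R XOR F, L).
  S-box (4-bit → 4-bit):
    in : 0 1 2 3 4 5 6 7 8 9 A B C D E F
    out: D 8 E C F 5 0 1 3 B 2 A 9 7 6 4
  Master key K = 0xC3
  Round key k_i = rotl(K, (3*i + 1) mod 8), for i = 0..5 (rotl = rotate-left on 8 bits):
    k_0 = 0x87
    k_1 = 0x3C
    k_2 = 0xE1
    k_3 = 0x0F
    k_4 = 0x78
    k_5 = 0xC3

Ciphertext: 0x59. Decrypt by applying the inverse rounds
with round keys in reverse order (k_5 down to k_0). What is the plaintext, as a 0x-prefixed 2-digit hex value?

s_0 = ciphertext = 0x59
s_1 = InvRound(s_0, k_5) = 0x95
s_2 = InvRound(s_1, k_4) = 0xD9
s_3 = InvRound(s_2, k_3) = 0x7D
s_4 = InvRound(s_3, k_2) = 0xD7
s_5 = InvRound(s_4, k_1) = 0xFD
s_6 = InvRound(s_5, k_0) = 0xEF

0xEF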